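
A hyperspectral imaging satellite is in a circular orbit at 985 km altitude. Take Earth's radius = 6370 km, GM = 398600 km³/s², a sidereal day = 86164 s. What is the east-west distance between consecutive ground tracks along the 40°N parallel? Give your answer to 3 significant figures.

2230 km

Semi-major axis a = 6370 + 985 = 7355 km. Period T = 2π√(a³/μ) = 2π√(7355³/398600) = 6277.5 s = 104.62 min.
Node shift per orbit = (6277.5/86164) × 360° = 26.23°.
Equatorial spacing = 26.23 × 111.2 km/° = 2916 km.
At 40° latitude, spacing = 2916 × cos(40°) = 2234 km.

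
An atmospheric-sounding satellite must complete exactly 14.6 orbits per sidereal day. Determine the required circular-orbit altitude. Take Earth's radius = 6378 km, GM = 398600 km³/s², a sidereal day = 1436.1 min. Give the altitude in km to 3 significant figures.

Required period T = 86166 / 14.6 = 5901.8 s.
From T = 2π√(a³/μ): a = (μ T²/4π²)^(1/3) = (398600 × 5901.8² / 4π²)^(1/3) = 7059 km.
Altitude h = a − R = 7059 − 6378 = 681 km.

681 km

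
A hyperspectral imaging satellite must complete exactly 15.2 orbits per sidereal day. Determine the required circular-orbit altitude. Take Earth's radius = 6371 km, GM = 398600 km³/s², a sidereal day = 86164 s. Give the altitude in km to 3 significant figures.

Required period T = 86164 / 15.2 = 5668.7 s.
From T = 2π√(a³/μ): a = (μ T²/4π²)^(1/3) = (398600 × 5668.7² / 4π²)^(1/3) = 6871 km.
Altitude h = a − R = 6871 − 6371 = 500 km.

500 km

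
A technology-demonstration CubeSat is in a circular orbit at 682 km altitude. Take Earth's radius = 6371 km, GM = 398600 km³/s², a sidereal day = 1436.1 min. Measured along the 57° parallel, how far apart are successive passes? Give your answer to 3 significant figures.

Semi-major axis a = 6371 + 682 = 7053 km. Period T = 2π√(a³/μ) = 2π√(7053³/398600) = 5894.8 s = 98.25 min.
Node shift per orbit = (5894.8/86166) × 360° = 24.63°.
Equatorial spacing = 24.63 × 111.2 km/° = 2739 km.
At 57° latitude, spacing = 2739 × cos(57°) = 1492 km.

1490 km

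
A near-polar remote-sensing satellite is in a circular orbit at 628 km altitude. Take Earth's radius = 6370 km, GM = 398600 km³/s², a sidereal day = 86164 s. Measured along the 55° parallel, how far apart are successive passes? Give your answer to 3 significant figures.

1550 km

Semi-major axis a = 6370 + 628 = 6998 km. Period T = 2π√(a³/μ) = 2π√(6998³/398600) = 5826.0 s = 97.10 min.
Node shift per orbit = (5826.0/86164) × 360° = 24.34°.
Equatorial spacing = 24.34 × 111.2 km/° = 2706 km.
At 55° latitude, spacing = 2706 × cos(55°) = 1552 km.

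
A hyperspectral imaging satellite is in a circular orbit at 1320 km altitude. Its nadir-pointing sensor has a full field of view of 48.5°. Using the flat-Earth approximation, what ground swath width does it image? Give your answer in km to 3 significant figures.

1190 km

Half-angle = 48.5°/2 = 24.25°.
Swath width ≈ 2h·tan(θ/2) = 2 × 1320 × tan(24.25°) = 1189.2 km.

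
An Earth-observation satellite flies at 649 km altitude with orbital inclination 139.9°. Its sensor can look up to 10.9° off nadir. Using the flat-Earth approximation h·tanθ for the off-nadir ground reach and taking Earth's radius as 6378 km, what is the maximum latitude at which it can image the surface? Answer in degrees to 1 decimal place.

Retrograde orbit: the ground track reaches ±(180° − i) = ±(180 − 139.9) = ±40.1°.
Sensor half-swath on the ground ≈ 649·tan(10.9°) = 125 km = 1.12° of latitude.
Maximum observable latitude ≈ 40.1 + 1.12 = 41.2°.

41.2°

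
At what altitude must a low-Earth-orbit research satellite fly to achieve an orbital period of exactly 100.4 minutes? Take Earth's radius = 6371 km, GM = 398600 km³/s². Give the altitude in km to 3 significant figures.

785 km

T = 100.4 min = 6024.0 s.
From T = 2π√(a³/μ): a = (μ T²/4π²)^(1/3) = (398600 × 6024.0² / 4π²)^(1/3) = 7156 km.
Altitude h = a − R = 7156 − 6371 = 785 km.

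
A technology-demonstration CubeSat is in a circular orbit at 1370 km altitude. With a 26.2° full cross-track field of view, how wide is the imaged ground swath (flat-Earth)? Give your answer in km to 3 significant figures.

638 km

Half-angle = 26.2°/2 = 13.1°.
Swath width ≈ 2h·tan(θ/2) = 2 × 1370 × tan(13.1°) = 637.6 km.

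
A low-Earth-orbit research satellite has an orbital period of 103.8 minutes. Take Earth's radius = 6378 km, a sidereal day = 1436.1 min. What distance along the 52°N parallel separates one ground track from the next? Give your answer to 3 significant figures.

1780 km

T = 103.8 min = 6228.0 s.
Node shift per orbit = (6228.0/86166) × 360° = 26.02°.
Equatorial spacing = 26.02 × 111.3 km/° = 2897 km.
At 52° latitude, spacing = 2897 × cos(52°) = 1783 km.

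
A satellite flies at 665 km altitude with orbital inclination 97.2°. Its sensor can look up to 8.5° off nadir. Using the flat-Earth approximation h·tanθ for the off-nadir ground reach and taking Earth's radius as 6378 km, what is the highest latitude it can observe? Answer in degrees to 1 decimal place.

Retrograde orbit: the ground track reaches ±(180° − i) = ±(180 − 97.2) = ±82.8°.
Sensor half-swath on the ground ≈ 665·tan(8.5°) = 99 km = 0.89° of latitude.
Maximum observable latitude ≈ 82.8 + 0.89 = 83.7°.

83.7°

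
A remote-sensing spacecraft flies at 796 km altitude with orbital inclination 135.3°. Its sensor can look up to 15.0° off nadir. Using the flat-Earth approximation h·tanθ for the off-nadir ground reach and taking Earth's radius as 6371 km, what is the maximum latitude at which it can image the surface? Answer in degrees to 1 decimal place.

46.6°

Retrograde orbit: the ground track reaches ±(180° − i) = ±(180 − 135.3) = ±44.7°.
Sensor half-swath on the ground ≈ 796·tan(15.0°) = 213 km = 1.92° of latitude.
Maximum observable latitude ≈ 44.7 + 1.92 = 46.6°.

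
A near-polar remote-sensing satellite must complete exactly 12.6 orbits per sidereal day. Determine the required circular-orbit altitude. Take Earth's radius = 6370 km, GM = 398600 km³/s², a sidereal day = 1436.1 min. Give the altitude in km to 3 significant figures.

Required period T = 86166 / 12.6 = 6838.6 s.
From T = 2π√(a³/μ): a = (μ T²/4π²)^(1/3) = (398600 × 6838.6² / 4π²)^(1/3) = 7787 km.
Altitude h = a − R = 7787 − 6370 = 1417 km.

1420 km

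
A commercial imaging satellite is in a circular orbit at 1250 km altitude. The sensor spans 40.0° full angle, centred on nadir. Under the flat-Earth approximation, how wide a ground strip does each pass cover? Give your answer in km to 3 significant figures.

Half-angle = 40.0°/2 = 20°.
Swath width ≈ 2h·tan(θ/2) = 2 × 1250 × tan(20°) = 909.9 km.

910 km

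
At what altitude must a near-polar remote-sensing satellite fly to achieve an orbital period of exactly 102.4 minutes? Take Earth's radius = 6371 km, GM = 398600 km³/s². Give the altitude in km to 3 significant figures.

T = 102.4 min = 6144.0 s.
From T = 2π√(a³/μ): a = (μ T²/4π²)^(1/3) = (398600 × 6144.0² / 4π²)^(1/3) = 7250 km.
Altitude h = a − R = 7250 − 6371 = 879 km.

879 km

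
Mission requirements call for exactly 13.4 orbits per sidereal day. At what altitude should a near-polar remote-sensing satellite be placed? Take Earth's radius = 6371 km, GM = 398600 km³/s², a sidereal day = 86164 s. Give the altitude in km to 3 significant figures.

1100 km

Required period T = 86164 / 13.4 = 6430.1 s.
From T = 2π√(a³/μ): a = (μ T²/4π²)^(1/3) = (398600 × 6430.1² / 4π²)^(1/3) = 7474 km.
Altitude h = a − R = 7474 − 6371 = 1103 km.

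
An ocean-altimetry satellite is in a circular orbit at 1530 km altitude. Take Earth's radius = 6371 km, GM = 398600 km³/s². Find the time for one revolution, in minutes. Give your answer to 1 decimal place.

116.5 min

Semi-major axis a = 6371 + 1530 = 7901 km. Period T = 2π√(a³/μ) = 2π√(7901³/398600) = 6989.3 s = 116.49 min.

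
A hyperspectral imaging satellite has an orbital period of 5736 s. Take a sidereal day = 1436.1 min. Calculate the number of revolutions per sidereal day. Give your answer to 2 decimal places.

15.02

Orbits per sidereal day = 86166 / 5736.0 = 15.022.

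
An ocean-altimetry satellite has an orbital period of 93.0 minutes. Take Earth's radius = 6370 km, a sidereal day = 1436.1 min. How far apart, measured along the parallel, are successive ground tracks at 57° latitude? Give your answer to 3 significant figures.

1410 km

T = 93.0 min = 5580.0 s.
Node shift per orbit = (5580.0/86166) × 360° = 23.31°.
Equatorial spacing = 23.31 × 111.2 km/° = 2592 km.
At 57° latitude, spacing = 2592 × cos(57°) = 1412 km.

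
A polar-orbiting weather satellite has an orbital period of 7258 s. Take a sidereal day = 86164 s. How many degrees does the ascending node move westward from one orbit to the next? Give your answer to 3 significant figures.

During one orbit Earth rotates (7258.0 / 86164) × 360° = 30.32°.

30.3°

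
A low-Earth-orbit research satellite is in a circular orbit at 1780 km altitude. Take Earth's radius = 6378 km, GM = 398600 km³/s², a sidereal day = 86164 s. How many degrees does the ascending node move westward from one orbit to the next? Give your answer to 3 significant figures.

30.6°

Semi-major axis a = 6378 + 1780 = 8158 km. Period T = 2π√(a³/μ) = 2π√(8158³/398600) = 7333.1 s = 122.22 min.
During one orbit Earth rotates (7333.1 / 86164) × 360° = 30.64°.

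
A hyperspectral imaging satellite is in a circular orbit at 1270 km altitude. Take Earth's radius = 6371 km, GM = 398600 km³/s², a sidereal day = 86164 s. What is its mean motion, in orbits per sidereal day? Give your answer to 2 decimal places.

Semi-major axis a = 6371 + 1270 = 7641 km. Period T = 2π√(a³/μ) = 2π√(7641³/398600) = 6647.2 s = 110.79 min.
Orbits per sidereal day = 86164 / 6647.2 = 12.963.

12.96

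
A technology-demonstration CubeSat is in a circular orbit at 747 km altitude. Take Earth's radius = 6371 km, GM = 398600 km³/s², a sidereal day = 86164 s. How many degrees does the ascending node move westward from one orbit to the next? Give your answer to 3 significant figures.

25.0°

Semi-major axis a = 6371 + 747 = 7118 km. Period T = 2π√(a³/μ) = 2π√(7118³/398600) = 5976.5 s = 99.61 min.
During one orbit Earth rotates (5976.5 / 86164) × 360° = 24.97°.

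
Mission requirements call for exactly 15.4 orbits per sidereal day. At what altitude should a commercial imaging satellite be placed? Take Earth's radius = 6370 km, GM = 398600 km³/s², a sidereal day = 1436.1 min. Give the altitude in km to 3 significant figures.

442 km

Required period T = 86166 / 15.4 = 5595.2 s.
From T = 2π√(a³/μ): a = (μ T²/4π²)^(1/3) = (398600 × 5595.2² / 4π²)^(1/3) = 6812 km.
Altitude h = a − R = 6812 − 6370 = 442 km.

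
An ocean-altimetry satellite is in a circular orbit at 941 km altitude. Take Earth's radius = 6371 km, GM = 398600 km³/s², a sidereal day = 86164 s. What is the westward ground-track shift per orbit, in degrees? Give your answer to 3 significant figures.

Semi-major axis a = 6371 + 941 = 7312 km. Period T = 2π√(a³/μ) = 2π√(7312³/398600) = 6222.5 s = 103.71 min.
During one orbit Earth rotates (6222.5 / 86164) × 360° = 26.00°.

26.0°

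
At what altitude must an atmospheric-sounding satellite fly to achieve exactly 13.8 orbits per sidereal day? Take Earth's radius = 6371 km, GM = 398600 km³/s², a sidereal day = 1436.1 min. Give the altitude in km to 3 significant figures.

958 km

Required period T = 86166 / 13.8 = 6243.9 s.
From T = 2π√(a³/μ): a = (μ T²/4π²)^(1/3) = (398600 × 6243.9² / 4π²)^(1/3) = 7329 km.
Altitude h = a − R = 7329 − 6371 = 958 km.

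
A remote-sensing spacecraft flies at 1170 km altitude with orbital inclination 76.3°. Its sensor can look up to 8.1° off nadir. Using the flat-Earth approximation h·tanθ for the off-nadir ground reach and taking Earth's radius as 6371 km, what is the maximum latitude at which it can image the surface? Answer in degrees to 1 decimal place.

For a prograde orbit the ground track reaches latitude ±i = ±76.3°.
Sensor half-swath on the ground ≈ 1170·tan(8.1°) = 167 km = 1.50° of latitude.
Maximum observable latitude ≈ 76.3 + 1.50 = 77.8°.

77.8°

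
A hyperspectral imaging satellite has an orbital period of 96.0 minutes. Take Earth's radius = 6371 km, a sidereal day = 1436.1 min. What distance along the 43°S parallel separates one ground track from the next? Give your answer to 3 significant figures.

1960 km

T = 96.0 min = 5760.0 s.
Node shift per orbit = (5760.0/86166) × 360° = 24.07°.
Equatorial spacing = 24.07 × 111.2 km/° = 2676 km.
At 43° latitude, spacing = 2676 × cos(43°) = 1957 km.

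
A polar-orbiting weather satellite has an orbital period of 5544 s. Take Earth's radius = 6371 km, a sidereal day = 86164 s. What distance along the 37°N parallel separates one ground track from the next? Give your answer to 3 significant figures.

2060 km

Node shift per orbit = (5544.0/86164) × 360° = 23.16°.
Equatorial spacing = 23.16 × 111.2 km/° = 2576 km.
At 37° latitude, spacing = 2576 × cos(37°) = 2057 km.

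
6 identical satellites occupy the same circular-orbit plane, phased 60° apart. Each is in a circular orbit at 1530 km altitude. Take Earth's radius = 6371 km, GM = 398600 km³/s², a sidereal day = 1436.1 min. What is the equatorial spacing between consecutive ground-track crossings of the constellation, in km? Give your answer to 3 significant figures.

Semi-major axis a = 6371 + 1530 = 7901 km. Period T = 2π√(a³/μ) = 2π√(7901³/398600) = 6989.3 s = 116.49 min.
Single-satellite node shift = (6989.3/86166) × 360° = 29.20°.
With 6 satellites evenly phased, successive equator crossings are 29.20/6 = 4.867° apart.
That is 4.867 × 111.2 = 541 km at the equator.

541 km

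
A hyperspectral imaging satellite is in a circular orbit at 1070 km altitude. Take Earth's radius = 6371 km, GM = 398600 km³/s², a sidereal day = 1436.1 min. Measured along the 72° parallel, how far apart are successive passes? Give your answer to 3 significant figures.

Semi-major axis a = 6371 + 1070 = 7441 km. Period T = 2π√(a³/μ) = 2π√(7441³/398600) = 6387.9 s = 106.47 min.
Node shift per orbit = (6387.9/86166) × 360° = 26.69°.
Equatorial spacing = 26.69 × 111.2 km/° = 2968 km.
At 72° latitude, spacing = 2968 × cos(72°) = 917 km.

917 km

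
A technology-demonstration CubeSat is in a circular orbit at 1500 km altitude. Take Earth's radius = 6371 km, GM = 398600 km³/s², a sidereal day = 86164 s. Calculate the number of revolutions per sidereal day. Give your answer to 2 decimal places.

Semi-major axis a = 6371 + 1500 = 7871 km. Period T = 2π√(a³/μ) = 2π√(7871³/398600) = 6949.5 s = 115.83 min.
Orbits per sidereal day = 86164 / 6949.5 = 12.399.

12.40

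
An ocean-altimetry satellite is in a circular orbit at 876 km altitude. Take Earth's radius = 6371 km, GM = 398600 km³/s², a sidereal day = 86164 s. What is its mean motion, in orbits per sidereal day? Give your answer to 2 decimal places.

Semi-major axis a = 6371 + 876 = 7247 km. Period T = 2π√(a³/μ) = 2π√(7247³/398600) = 6139.7 s = 102.33 min.
Orbits per sidereal day = 86164 / 6139.7 = 14.034.

14.03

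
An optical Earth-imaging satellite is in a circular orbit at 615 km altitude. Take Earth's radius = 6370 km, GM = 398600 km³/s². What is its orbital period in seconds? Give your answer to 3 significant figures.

Semi-major axis a = 6370 + 615 = 6985 km. Period T = 2π√(a³/μ) = 2π√(6985³/398600) = 5809.8 s = 96.83 min.

5810 seconds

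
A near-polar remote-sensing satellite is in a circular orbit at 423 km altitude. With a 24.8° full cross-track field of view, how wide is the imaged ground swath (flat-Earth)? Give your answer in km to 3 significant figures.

186 km

Half-angle = 24.8°/2 = 12.4°.
Swath width ≈ 2h·tan(θ/2) = 2 × 423 × tan(12.4°) = 186.0 km.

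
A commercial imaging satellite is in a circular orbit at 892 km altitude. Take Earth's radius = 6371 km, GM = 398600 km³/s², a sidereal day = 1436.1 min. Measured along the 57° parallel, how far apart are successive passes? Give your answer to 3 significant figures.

Semi-major axis a = 6371 + 892 = 7263 km. Period T = 2π√(a³/μ) = 2π√(7263³/398600) = 6160.1 s = 102.67 min.
Node shift per orbit = (6160.1/86166) × 360° = 25.74°.
Equatorial spacing = 25.74 × 111.2 km/° = 2862 km.
At 57° latitude, spacing = 2862 × cos(57°) = 1559 km.

1560 km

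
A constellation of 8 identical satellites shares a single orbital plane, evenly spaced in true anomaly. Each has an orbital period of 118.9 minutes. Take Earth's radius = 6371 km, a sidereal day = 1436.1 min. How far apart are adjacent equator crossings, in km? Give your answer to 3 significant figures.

T = 118.9 min = 7134.0 s.
Single-satellite node shift = (7134.0/86166) × 360° = 29.81°.
With 8 satellites evenly phased, successive equator crossings are 29.81/8 = 3.726° apart.
That is 3.726 × 111.2 = 414 km at the equator.

414 km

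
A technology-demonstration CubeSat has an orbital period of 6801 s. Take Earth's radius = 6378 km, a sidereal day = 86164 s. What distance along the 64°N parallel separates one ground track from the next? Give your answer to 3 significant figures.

1390 km

Node shift per orbit = (6801.0/86164) × 360° = 28.42°.
Equatorial spacing = 28.42 × 111.3 km/° = 3163 km.
At 64° latitude, spacing = 3163 × cos(64°) = 1387 km.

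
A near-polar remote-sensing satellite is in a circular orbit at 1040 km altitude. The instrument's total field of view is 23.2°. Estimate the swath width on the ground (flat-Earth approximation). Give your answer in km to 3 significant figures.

Half-angle = 23.2°/2 = 11.6°.
Swath width ≈ 2h·tan(θ/2) = 2 × 1040 × tan(11.6°) = 427.0 km.

427 km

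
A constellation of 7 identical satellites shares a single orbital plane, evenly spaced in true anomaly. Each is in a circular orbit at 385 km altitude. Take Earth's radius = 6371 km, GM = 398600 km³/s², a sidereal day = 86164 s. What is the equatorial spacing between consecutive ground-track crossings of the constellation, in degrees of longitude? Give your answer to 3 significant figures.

3.30°

Semi-major axis a = 6371 + 385 = 6756 km. Period T = 2π√(a³/μ) = 2π√(6756³/398600) = 5526.4 s = 92.11 min.
Single-satellite node shift = (5526.4/86164) × 360° = 23.09°.
With 7 satellites evenly phased, successive equator crossings are 23.09/7 = 3.299° apart.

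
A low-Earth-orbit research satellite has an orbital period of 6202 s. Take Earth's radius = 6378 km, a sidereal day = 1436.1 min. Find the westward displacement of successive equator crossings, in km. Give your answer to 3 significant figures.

2880 km

During one orbit Earth rotates (6202.0 / 86166) × 360° = 25.91°.
At the equator that is 25.91° × (2π·6378/360) km/° = 25.91 × 111.3 = 2884 km.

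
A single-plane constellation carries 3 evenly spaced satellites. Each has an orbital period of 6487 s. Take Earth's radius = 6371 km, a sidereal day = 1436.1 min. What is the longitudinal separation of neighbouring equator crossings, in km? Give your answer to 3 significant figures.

Single-satellite node shift = (6487.0/86166) × 360° = 27.10°.
With 3 satellites evenly phased, successive equator crossings are 27.10/3 = 9.034° apart.
That is 9.034 × 111.2 = 1005 km at the equator.

1000 km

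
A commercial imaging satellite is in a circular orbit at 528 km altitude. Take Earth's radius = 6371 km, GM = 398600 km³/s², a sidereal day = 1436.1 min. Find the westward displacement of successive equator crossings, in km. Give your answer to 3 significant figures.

Semi-major axis a = 6371 + 528 = 6899 km. Period T = 2π√(a³/μ) = 2π√(6899³/398600) = 5702.8 s = 95.05 min.
During one orbit Earth rotates (5702.8 / 86166) × 360° = 23.83°.
At the equator that is 23.83° × (2π·6371/360) km/° = 23.83 × 111.2 = 2649 km.

2650 km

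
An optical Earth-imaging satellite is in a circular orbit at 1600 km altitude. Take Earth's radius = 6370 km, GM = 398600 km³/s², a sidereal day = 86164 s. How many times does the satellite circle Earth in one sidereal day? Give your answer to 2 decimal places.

12.17

Semi-major axis a = 6370 + 1600 = 7970 km. Period T = 2π√(a³/μ) = 2π√(7970³/398600) = 7081.1 s = 118.02 min.
Orbits per sidereal day = 86164 / 7081.1 = 12.168.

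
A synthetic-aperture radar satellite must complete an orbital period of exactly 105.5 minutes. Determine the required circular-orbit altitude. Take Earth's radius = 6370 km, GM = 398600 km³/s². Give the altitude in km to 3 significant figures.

T = 105.5 min = 6330.0 s.
From T = 2π√(a³/μ): a = (μ T²/4π²)^(1/3) = (398600 × 6330.0² / 4π²)^(1/3) = 7396 km.
Altitude h = a − R = 7396 − 6370 = 1026 km.

1030 km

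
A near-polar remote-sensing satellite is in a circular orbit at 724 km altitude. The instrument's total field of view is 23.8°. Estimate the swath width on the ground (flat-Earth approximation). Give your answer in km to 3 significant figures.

305 km

Half-angle = 23.8°/2 = 11.9°.
Swath width ≈ 2h·tan(θ/2) = 2 × 724 × tan(11.9°) = 305.1 km.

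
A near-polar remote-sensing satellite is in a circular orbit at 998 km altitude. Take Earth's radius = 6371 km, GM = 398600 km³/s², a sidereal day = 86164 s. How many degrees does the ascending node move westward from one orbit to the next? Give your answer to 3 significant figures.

Semi-major axis a = 6371 + 998 = 7369 km. Period T = 2π√(a³/μ) = 2π√(7369³/398600) = 6295.4 s = 104.92 min.
During one orbit Earth rotates (6295.4 / 86164) × 360° = 26.30°.

26.3°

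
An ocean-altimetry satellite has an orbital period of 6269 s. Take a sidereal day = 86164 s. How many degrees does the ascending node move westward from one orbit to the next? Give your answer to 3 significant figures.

26.2°

During one orbit Earth rotates (6269.0 / 86164) × 360° = 26.19°.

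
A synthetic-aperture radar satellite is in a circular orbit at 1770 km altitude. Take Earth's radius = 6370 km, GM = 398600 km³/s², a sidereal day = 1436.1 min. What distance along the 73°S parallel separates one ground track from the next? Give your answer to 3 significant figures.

Semi-major axis a = 6370 + 1770 = 8140 km. Period T = 2π√(a³/μ) = 2π√(8140³/398600) = 7308.8 s = 121.81 min.
Node shift per orbit = (7308.8/86166) × 360° = 30.54°.
Equatorial spacing = 30.54 × 111.2 km/° = 3395 km.
At 73° latitude, spacing = 3395 × cos(73°) = 993 km.

993 km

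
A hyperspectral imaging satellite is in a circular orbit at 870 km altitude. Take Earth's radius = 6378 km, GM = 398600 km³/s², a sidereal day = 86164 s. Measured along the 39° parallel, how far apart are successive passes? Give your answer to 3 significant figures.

2220 km

Semi-major axis a = 6378 + 870 = 7248 km. Period T = 2π√(a³/μ) = 2π√(7248³/398600) = 6141.0 s = 102.35 min.
Node shift per orbit = (6141.0/86164) × 360° = 25.66°.
Equatorial spacing = 25.66 × 111.3 km/° = 2856 km.
At 39° latitude, spacing = 2856 × cos(39°) = 2220 km.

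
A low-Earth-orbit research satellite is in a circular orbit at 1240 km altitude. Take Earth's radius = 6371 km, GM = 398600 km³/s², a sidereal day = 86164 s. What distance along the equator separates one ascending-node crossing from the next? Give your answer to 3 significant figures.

3070 km

Semi-major axis a = 6371 + 1240 = 7611 km. Period T = 2π√(a³/μ) = 2π√(7611³/398600) = 6608.1 s = 110.13 min.
During one orbit Earth rotates (6608.1 / 86164) × 360° = 27.61°.
At the equator that is 27.61° × (2π·6371/360) km/° = 27.61 × 111.2 = 3070 km.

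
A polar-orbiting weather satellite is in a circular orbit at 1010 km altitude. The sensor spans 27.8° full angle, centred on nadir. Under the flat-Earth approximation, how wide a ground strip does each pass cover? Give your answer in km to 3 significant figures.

Half-angle = 27.8°/2 = 13.9°.
Swath width ≈ 2h·tan(θ/2) = 2 × 1010 × tan(13.9°) = 499.9 km.

500 km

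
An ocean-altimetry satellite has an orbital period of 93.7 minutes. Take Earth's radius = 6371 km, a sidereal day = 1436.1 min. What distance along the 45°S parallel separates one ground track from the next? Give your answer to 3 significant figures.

1850 km

T = 93.7 min = 5622.0 s.
Node shift per orbit = (5622.0/86166) × 360° = 23.49°.
Equatorial spacing = 23.49 × 111.2 km/° = 2612 km.
At 45° latitude, spacing = 2612 × cos(45°) = 1847 km.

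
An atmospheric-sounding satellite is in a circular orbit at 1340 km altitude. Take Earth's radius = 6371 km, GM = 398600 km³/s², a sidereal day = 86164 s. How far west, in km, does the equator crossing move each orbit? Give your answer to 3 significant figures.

3130 km

Semi-major axis a = 6371 + 1340 = 7711 km. Period T = 2π√(a³/μ) = 2π√(7711³/398600) = 6738.7 s = 112.31 min.
During one orbit Earth rotates (6738.7 / 86164) × 360° = 28.15°.
At the equator that is 28.15° × (2π·6371/360) km/° = 28.15 × 111.2 = 3131 km.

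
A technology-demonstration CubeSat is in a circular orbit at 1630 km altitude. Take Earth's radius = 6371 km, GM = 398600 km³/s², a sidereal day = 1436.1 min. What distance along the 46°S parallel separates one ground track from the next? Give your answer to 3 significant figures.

2300 km

Semi-major axis a = 6371 + 1630 = 8001 km. Period T = 2π√(a³/μ) = 2π√(8001³/398600) = 7122.4 s = 118.71 min.
Node shift per orbit = (7122.4/86166) × 360° = 29.76°.
Equatorial spacing = 29.76 × 111.2 km/° = 3309 km.
At 46° latitude, spacing = 3309 × cos(46°) = 2299 km.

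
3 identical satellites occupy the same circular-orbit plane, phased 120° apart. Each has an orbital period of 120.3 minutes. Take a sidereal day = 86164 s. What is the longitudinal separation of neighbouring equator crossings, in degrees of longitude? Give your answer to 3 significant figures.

10.1°

T = 120.3 min = 7218.0 s.
Single-satellite node shift = (7218.0/86164) × 360° = 30.16°.
With 3 satellites evenly phased, successive equator crossings are 30.16/3 = 10.052° apart.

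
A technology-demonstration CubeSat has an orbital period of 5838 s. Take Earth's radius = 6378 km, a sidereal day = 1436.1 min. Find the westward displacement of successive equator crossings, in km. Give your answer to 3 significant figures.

During one orbit Earth rotates (5838.0 / 86166) × 360° = 24.39°.
At the equator that is 24.39° × (2π·6378/360) km/° = 24.39 × 111.3 = 2715 km.

2720 km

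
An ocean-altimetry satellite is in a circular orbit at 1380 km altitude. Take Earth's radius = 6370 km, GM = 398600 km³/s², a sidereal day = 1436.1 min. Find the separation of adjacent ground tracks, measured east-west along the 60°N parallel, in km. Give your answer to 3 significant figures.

Semi-major axis a = 6370 + 1380 = 7750 km. Period T = 2π√(a³/μ) = 2π√(7750³/398600) = 6789.9 s = 113.17 min.
Node shift per orbit = (6789.9/86166) × 360° = 28.37°.
Equatorial spacing = 28.37 × 111.2 km/° = 3154 km.
At 60° latitude, spacing = 3154 × cos(60°) = 1577 km.

1580 km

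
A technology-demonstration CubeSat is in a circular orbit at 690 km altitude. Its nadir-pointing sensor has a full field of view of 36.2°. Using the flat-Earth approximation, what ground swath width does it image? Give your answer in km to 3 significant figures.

451 km

Half-angle = 36.2°/2 = 18.1°.
Swath width ≈ 2h·tan(θ/2) = 2 × 690 × tan(18.1°) = 451.1 km.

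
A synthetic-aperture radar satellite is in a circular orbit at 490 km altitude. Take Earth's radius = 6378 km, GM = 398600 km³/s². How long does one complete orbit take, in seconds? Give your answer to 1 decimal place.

5664.4 seconds

Semi-major axis a = 6378 + 490 = 6868 km. Period T = 2π√(a³/μ) = 2π√(6868³/398600) = 5664.4 s = 94.41 min.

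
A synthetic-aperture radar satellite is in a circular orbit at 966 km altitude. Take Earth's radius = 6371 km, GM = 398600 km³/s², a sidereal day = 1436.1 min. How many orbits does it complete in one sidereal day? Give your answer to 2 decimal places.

Semi-major axis a = 6371 + 966 = 7337 km. Period T = 2π√(a³/μ) = 2π√(7337³/398600) = 6254.4 s = 104.24 min.
Orbits per sidereal day = 86166 / 6254.4 = 13.777.

13.78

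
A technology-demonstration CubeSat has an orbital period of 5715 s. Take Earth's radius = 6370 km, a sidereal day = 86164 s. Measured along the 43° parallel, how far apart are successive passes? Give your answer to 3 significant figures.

Node shift per orbit = (5715.0/86164) × 360° = 23.88°.
Equatorial spacing = 23.88 × 111.2 km/° = 2655 km.
At 43° latitude, spacing = 2655 × cos(43°) = 1941 km.

1940 km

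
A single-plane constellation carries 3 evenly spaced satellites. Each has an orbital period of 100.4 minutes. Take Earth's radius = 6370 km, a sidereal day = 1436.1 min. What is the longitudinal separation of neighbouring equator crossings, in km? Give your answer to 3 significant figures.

933 km

T = 100.4 min = 6024.0 s.
Single-satellite node shift = (6024.0/86166) × 360° = 25.17°.
With 3 satellites evenly phased, successive equator crossings are 25.17/3 = 8.389° apart.
That is 8.389 × 111.2 = 933 km at the equator.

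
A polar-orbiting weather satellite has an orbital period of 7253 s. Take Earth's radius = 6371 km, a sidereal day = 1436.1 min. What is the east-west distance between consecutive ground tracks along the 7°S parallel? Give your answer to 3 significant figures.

Node shift per orbit = (7253.0/86166) × 360° = 30.30°.
Equatorial spacing = 30.30 × 111.2 km/° = 3370 km.
At 7° latitude, spacing = 3370 × cos(7°) = 3344 km.

3340 km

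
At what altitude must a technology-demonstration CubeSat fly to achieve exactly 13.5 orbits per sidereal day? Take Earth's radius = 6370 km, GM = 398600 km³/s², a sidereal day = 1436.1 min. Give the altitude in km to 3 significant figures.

Required period T = 86166 / 13.5 = 6382.7 s.
From T = 2π√(a³/μ): a = (μ T²/4π²)^(1/3) = (398600 × 6382.7² / 4π²)^(1/3) = 7437 km.
Altitude h = a − R = 7437 − 6370 = 1067 km.

1070 km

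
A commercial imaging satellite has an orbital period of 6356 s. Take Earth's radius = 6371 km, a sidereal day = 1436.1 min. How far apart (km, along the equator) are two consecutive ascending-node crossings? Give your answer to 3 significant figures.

During one orbit Earth rotates (6356.0 / 86166) × 360° = 26.56°.
At the equator that is 26.56° × (2π·6371/360) km/° = 26.56 × 111.2 = 2953 km.

2950 km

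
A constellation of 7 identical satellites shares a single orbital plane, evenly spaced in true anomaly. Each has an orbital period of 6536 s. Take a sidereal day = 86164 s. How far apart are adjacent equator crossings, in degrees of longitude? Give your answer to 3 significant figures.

Single-satellite node shift = (6536.0/86164) × 360° = 27.31°.
With 7 satellites evenly phased, successive equator crossings are 27.31/7 = 3.901° apart.

3.90°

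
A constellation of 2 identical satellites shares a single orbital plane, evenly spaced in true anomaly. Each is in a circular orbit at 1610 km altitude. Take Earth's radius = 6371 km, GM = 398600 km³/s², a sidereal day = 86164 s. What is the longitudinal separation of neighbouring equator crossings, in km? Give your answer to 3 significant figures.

Semi-major axis a = 6371 + 1610 = 7981 km. Period T = 2π√(a³/μ) = 2π√(7981³/398600) = 7095.7 s = 118.26 min.
Single-satellite node shift = (7095.7/86164) × 360° = 29.65°.
With 2 satellites evenly phased, successive equator crossings are 29.65/2 = 14.823° apart.
That is 14.823 × 111.2 = 1648 km at the equator.

1650 km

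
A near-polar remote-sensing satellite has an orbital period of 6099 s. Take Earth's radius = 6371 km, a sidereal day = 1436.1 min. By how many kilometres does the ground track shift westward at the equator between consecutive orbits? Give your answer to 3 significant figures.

2830 km

During one orbit Earth rotates (6099.0 / 86166) × 360° = 25.48°.
At the equator that is 25.48° × (2π·6371/360) km/° = 25.48 × 111.2 = 2833 km.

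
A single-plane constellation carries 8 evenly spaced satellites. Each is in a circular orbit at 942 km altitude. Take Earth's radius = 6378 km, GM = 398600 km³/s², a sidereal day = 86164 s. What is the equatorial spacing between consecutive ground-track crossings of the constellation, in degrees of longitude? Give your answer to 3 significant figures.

Semi-major axis a = 6378 + 942 = 7320 km. Period T = 2π√(a³/μ) = 2π√(7320³/398600) = 6232.7 s = 103.88 min.
Single-satellite node shift = (6232.7/86164) × 360° = 26.04°.
With 8 satellites evenly phased, successive equator crossings are 26.04/8 = 3.255° apart.

3.26°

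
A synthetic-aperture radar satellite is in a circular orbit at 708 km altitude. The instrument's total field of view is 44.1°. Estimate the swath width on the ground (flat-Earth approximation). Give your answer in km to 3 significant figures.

Half-angle = 44.1°/2 = 22.05°.
Swath width ≈ 2h·tan(θ/2) = 2 × 708 × tan(22.05°) = 573.5 km.

574 km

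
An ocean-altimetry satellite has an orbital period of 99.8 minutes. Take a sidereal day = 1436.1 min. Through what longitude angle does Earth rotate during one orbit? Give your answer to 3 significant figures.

25.0°

T = 99.8 min = 5988.0 s.
During one orbit Earth rotates (5988.0 / 86166) × 360° = 25.02°.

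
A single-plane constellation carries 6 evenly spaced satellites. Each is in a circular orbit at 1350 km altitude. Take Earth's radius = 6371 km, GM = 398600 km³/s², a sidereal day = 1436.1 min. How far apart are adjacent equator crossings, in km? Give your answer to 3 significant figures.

Semi-major axis a = 6371 + 1350 = 7721 km. Period T = 2π√(a³/μ) = 2π√(7721³/398600) = 6751.8 s = 112.53 min.
Single-satellite node shift = (6751.8/86166) × 360° = 28.21°.
With 6 satellites evenly phased, successive equator crossings are 28.21/6 = 4.702° apart.
That is 4.702 × 111.2 = 523 km at the equator.

523 km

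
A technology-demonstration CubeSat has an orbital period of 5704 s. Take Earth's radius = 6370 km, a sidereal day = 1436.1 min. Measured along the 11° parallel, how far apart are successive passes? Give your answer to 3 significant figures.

2600 km

Node shift per orbit = (5704.0/86166) × 360° = 23.83°.
Equatorial spacing = 23.83 × 111.2 km/° = 2649 km.
At 11° latitude, spacing = 2649 × cos(11°) = 2601 km.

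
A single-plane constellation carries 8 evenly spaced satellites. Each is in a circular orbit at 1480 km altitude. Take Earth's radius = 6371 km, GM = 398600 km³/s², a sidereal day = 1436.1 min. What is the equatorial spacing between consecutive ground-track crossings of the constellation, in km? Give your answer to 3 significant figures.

402 km

Semi-major axis a = 6371 + 1480 = 7851 km. Period T = 2π√(a³/μ) = 2π√(7851³/398600) = 6923.1 s = 115.38 min.
Single-satellite node shift = (6923.1/86166) × 360° = 28.92°.
With 8 satellites evenly phased, successive equator crossings are 28.92/8 = 3.616° apart.
That is 3.616 × 111.2 = 402 km at the equator.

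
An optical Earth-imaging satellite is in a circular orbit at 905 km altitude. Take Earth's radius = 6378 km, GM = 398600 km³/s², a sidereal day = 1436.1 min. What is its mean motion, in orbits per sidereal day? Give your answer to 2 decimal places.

13.93

Semi-major axis a = 6378 + 905 = 7283 km. Period T = 2π√(a³/μ) = 2π√(7283³/398600) = 6185.5 s = 103.09 min.
Orbits per sidereal day = 86166 / 6185.5 = 13.930.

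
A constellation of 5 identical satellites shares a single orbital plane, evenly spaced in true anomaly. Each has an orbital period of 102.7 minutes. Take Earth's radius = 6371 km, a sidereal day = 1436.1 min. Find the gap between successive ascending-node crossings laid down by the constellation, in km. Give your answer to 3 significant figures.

573 km

T = 102.7 min = 6162.0 s.
Single-satellite node shift = (6162.0/86166) × 360° = 25.74°.
With 5 satellites evenly phased, successive equator crossings are 25.74/5 = 5.149° apart.
That is 5.149 × 111.2 = 573 km at the equator.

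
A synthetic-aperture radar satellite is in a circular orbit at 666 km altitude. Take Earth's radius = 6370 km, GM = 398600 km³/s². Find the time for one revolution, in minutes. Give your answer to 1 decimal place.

Semi-major axis a = 6370 + 666 = 7036 km. Period T = 2π√(a³/μ) = 2π√(7036³/398600) = 5873.5 s = 97.89 min.

97.9 min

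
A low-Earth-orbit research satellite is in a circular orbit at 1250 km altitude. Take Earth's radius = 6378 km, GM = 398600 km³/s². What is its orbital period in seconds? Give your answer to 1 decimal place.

6630.2 seconds

Semi-major axis a = 6378 + 1250 = 7628 km. Period T = 2π√(a³/μ) = 2π√(7628³/398600) = 6630.2 s = 110.50 min.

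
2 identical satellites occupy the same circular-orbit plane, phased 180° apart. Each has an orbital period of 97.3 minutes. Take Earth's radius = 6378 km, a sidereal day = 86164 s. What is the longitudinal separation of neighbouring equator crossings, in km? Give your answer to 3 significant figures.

1360 km

T = 97.3 min = 5838.0 s.
Single-satellite node shift = (5838.0/86164) × 360° = 24.39°.
With 2 satellites evenly phased, successive equator crossings are 24.39/2 = 12.196° apart.
That is 12.196 × 111.3 = 1358 km at the equator.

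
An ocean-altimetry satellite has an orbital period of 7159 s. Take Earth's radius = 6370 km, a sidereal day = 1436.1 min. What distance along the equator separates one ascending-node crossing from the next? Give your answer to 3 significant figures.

3330 km

During one orbit Earth rotates (7159.0 / 86166) × 360° = 29.91°.
At the equator that is 29.91° × (2π·6370/360) km/° = 29.91 × 111.2 = 3325 km.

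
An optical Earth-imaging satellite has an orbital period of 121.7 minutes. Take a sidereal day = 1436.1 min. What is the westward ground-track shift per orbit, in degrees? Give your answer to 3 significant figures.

T = 121.7 min = 7302.0 s.
During one orbit Earth rotates (7302.0 / 86166) × 360° = 30.51°.

30.5°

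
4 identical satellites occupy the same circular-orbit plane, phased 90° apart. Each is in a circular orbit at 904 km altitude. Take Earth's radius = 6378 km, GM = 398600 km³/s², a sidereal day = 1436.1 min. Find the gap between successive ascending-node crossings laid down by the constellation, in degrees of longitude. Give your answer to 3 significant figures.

6.46°

Semi-major axis a = 6378 + 904 = 7282 km. Period T = 2π√(a³/μ) = 2π√(7282³/398600) = 6184.3 s = 103.07 min.
Single-satellite node shift = (6184.3/86166) × 360° = 25.84°.
With 4 satellites evenly phased, successive equator crossings are 25.84/4 = 6.459° apart.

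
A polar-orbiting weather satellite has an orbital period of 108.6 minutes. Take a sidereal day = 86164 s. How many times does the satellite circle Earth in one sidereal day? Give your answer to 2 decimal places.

13.22

T = 108.6 min = 6516.0 s.
Orbits per sidereal day = 86164 / 6516.0 = 13.223.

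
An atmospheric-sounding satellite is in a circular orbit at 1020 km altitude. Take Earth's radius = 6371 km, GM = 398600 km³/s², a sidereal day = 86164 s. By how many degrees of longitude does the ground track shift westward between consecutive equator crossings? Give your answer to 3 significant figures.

Semi-major axis a = 6371 + 1020 = 7391 km. Period T = 2π√(a³/μ) = 2π√(7391³/398600) = 6323.6 s = 105.39 min.
During one orbit Earth rotates (6323.6 / 86164) × 360° = 26.42°.

26.4°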